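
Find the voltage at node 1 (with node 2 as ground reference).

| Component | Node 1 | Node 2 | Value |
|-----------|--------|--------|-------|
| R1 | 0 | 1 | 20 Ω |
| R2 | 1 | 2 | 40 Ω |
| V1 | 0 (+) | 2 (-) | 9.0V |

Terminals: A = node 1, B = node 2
Nodal analysis, taking node 2 as the 0 V reference.
Source V1 fixes V_0 = 9 V.
KCL at each unknown node (sum of currents leaving = 0; resistances in Ω):
  Node 1: (V_1 - 9)/20 + (V_1 - 0)/40 = 0
Collecting terms: 0.075 × V_1 = 0.45  =>  V_1 = 6 V
The requested potential is V_1 = 6 V.

Final answer: V_1 = 6 V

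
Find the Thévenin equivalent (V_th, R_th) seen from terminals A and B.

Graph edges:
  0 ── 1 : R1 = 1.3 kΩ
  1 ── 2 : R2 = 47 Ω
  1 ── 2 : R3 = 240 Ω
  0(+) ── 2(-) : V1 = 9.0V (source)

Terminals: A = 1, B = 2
Step 1 — V_th is the open-circuit voltage V_A - V_B (nothing connected across the terminals).
Nodal analysis, taking node 2 as the 0 V reference.
Source V1 fixes V_0 = 9 V.
KCL at each unknown node (sum of currents leaving = 0; resistances in Ω):
  Node 1: (V_1 - 9)/1300 + (V_1 - 0)/47 + (V_1 - 0)/240 = 0
Collecting terms: 0.02621 × V_1 = 0.006923  =>  V_1 = 0.2641 V
V_th = V_1 - V_2 = 0.2641 - 0 = 0.2641 V
Step 2 — R_th: zero the source — replace V1 by a short circuit (node 2 merges into node 0) — and find the resistance seen between A (node 1) and B (node 0).
Reduce the network between node 1 (A) and node 0 (B) by series/parallel combination:
  Rp1 = R1 ‖ R2 ‖ R3 (parallel, all between nodes 0 and 1) = 1/(1/1300 + 1/47 + 1/240) = 38.15 Ω
R_th = 38.15 Ω

Final answer: V_th = 0.2641 V, R_th = 38.15 Ω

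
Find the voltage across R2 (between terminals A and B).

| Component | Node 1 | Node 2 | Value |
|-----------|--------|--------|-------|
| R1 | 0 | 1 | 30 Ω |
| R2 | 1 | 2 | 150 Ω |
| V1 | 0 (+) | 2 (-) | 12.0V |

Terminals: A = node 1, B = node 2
R1 and R2 are in series across V1 (node 0 → node 1 → node 2), and the output A–B is taken across R2, so this is a voltage divider.
Series current: I = V1/(R1 + R2) = 12/(30 + 150) = 12/180 = 0.06667 A
V_R2 = I × R2 = V1 × R2/(R1 + R2) = 12 × 150/180 = 10 V

Final answer: 10 V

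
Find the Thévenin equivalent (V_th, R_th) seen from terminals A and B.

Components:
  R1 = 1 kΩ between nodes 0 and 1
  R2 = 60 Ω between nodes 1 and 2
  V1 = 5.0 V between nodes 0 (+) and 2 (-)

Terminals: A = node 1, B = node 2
Step 1 — V_th is the open-circuit voltage V_A - V_B (nothing connected across the terminals).
Nodal analysis, taking node 2 as the 0 V reference.
Source V1 fixes V_0 = 5 V.
KCL at each unknown node (sum of currents leaving = 0; resistances in Ω):
  Node 1: (V_1 - 5)/1000 + (V_1 - 0)/60 = 0
Collecting terms: 0.01767 × V_1 = 0.005  =>  V_1 = 0.283 V
V_th = V_1 - V_2 = 0.283 - 0 = 0.283 V
Step 2 — R_th: zero the source — replace V1 by a short circuit (node 2 merges into node 0) — and find the resistance seen between A (node 1) and B (node 0).
Reduce the network between node 1 (A) and node 0 (B) by series/parallel combination:
  Rp1 = R1 ‖ R2 (parallel, both between nodes 0 and 1) = 1/(1/1000 + 1/60) = 56.6 Ω
R_th = 56.6 Ω

Final answer: V_th = 0.283 V, R_th = 56.6 Ω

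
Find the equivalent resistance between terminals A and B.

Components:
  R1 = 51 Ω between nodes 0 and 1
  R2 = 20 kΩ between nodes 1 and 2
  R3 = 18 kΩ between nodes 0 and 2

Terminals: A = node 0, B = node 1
Reduce the network between node 0 (A) and node 1 (B) by series/parallel combination:
  Rs1 = R3 + R2 (series, joined only at node 2) = 18000 + 20000 = 38000 Ω
  Rp1 = R1 ‖ Rs1 (parallel, both between nodes 0 and 1) = 1/(1/51 + 1/38000) = 50.93 Ω
R_eq = 50.93 Ω

Final answer: 50.93 Ω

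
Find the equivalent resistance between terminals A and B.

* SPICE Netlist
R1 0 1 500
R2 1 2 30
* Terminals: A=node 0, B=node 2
Reduce the network between node 0 (A) and node 2 (B) by series/parallel combination:
  Rs1 = R1 + R2 (series, joined only at node 1) = 500 + 30 = 530 Ω
R_eq = 530 Ω

Final answer: 530 Ω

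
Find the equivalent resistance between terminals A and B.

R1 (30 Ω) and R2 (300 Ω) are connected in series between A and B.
Reduce the network between node 0 (A) and node 2 (B) by series/parallel combination:
  Rs1 = R1 + R2 (series, joined only at node 1) = 30 + 300 = 330 Ω
R_eq = 330 Ω

Final answer: 330 Ω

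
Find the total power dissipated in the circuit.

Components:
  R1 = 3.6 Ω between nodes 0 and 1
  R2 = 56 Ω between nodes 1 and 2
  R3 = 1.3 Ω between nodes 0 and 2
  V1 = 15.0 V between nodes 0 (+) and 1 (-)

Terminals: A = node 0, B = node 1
Nodal analysis, taking node 1 as the 0 V reference.
Source V1 fixes V_0 = 15 V.
KCL at each unknown node (sum of currents leaving = 0; resistances in Ω):
  Node 2: (V_2 - 0)/56 + (V_2 - 15)/1.3 = 0
Collecting terms: 0.7871 × V_2 = 11.54  =>  V_2 = 14.66 V
Power in each resistor, P = (ΔV)²/R:
  P_R1 = (15 - 0)²/3.6 = 62.5 W
  P_R2 = (0 - 14.66)²/56 = 3.838 W
  P_R3 = (15 - 14.66)²/1.3 = 0.08909 W
P_total = P_R1 + P_R2 + P_R3 = 66.43 W

Final answer: 66.43 W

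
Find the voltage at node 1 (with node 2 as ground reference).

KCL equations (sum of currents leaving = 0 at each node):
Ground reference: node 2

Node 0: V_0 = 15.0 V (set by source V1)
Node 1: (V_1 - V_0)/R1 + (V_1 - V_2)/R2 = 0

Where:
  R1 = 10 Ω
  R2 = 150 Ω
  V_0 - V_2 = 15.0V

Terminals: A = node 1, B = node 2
Nodal analysis, taking node 2 as the 0 V reference.
Source V1 fixes V_0 = 15 V.
KCL at each unknown node (sum of currents leaving = 0; resistances in Ω):
  Node 1: (V_1 - 15)/10 + (V_1 - 0)/150 = 0
Collecting terms: 0.1067 × V_1 = 1.5  =>  V_1 = 14.06 V
The requested potential is V_1 = 14.06 V.

Final answer: V_1 = 14.06 V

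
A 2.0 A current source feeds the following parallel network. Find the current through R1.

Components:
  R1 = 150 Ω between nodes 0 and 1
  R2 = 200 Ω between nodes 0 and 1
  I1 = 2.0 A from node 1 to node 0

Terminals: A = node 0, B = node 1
All resistors sit directly between nodes 0 and 1, so they are in parallel and share one voltage V; the full source current 2 A splits among them.
1/R_par = 1/150 + 1/200 = 0.01167 S  =>  R_par = 85.71 Ω
V = I × R_par = 2 × 85.71 = 171.4 V
I_R1 = V/R1 = 171.4/150 = 1.143 A

Final answer: 1.143 A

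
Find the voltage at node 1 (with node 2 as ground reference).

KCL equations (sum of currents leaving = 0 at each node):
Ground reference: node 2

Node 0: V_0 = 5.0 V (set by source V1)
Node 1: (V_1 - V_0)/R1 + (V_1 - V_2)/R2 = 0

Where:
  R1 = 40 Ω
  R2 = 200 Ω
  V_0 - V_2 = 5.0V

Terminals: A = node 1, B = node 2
Nodal analysis, taking node 2 as the 0 V reference.
Source V1 fixes V_0 = 5 V.
KCL at each unknown node (sum of currents leaving = 0; resistances in Ω):
  Node 1: (V_1 - 5)/40 + (V_1 - 0)/200 = 0
Collecting terms: 0.03 × V_1 = 0.125  =>  V_1 = 4.167 V
The requested potential is V_1 = 4.167 V.

Final answer: V_1 = 4.167 V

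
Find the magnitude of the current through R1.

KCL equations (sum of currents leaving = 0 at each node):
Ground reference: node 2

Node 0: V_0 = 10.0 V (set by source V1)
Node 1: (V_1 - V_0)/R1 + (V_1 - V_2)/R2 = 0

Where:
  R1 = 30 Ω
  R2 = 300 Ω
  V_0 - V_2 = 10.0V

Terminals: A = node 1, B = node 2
Nodal analysis, taking node 2 as the 0 V reference.
Source V1 fixes V_0 = 10 V.
KCL at each unknown node (sum of currents leaving = 0; resistances in Ω):
  Node 1: (V_1 - 10)/30 + (V_1 - 0)/300 = 0
Collecting terms: 0.03667 × V_1 = 0.3333  =>  V_1 = 9.091 V
I_R1 = (V_0 - V_1)/R1 = (10 - 9.091)/30 = 0.0303 A
|I_R1| = 0.0303 A

Final answer: |I_R1| = 0.0303 A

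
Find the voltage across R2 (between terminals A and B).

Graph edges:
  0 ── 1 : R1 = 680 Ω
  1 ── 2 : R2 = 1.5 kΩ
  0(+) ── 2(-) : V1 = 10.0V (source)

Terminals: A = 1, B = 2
R1 and R2 are in series across V1 (node 0 → node 1 → node 2), and the output A–B is taken across R2, so this is a voltage divider.
Series current: I = V1/(R1 + R2) = 10/(680 + 1500) = 10/2180 = 0.004587 A
V_R2 = I × R2 = V1 × R2/(R1 + R2) = 10 × 1500/2180 = 6.881 V

Final answer: 6.881 V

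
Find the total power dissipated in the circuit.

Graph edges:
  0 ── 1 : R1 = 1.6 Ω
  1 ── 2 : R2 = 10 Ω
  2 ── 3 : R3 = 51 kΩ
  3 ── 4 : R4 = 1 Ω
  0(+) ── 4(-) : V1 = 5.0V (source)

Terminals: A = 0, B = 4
Nodal analysis, taking node 4 as the 0 V reference.
Source V1 fixes V_0 = 5 V.
KCL at each unknown node (sum of currents leaving = 0; resistances in Ω):
  Node 1: (V_1 - 5)/1.6 + (V_1 - V_2)/10 = 0
  Node 2: (V_2 - V_1)/10 + (V_2 - V_3)/51000 = 0
  Node 3: (V_3 - V_2)/51000 + (V_3 - 0)/1 = 0
Collecting terms (coefficients in siemens):
  0.725·V_1 - 0.1·V_2 = 3.125
  0.1·V_2 - 0.1·V_1 - 0.00001961·V_3 = 0
  1·V_3 - 0.00001961·V_2 = 0
Solving these 3 simultaneous equations (Gaussian elimination) gives:
  V_1 = 5 V, V_2 = 4.999 V, V_3 = 0.00009802 V
Power in each resistor, P = (ΔV)²/R:
  P_R1 = (5 - 5)²/1.6 = 0.00000001537 W
  P_R2 = (5 - 4.999)²/10 = 0.00000009607 W
  P_R3 = (4.999 - 0.00009802)²/51000 = 0.00049 W
  P_R4 = (0.00009802 - 0)²/1 = 0.000000009607 W
P_total = P_R1 + P_R2 + P_R3 + P_R4 = 0.0004901 W

Final answer: 0.0004901 W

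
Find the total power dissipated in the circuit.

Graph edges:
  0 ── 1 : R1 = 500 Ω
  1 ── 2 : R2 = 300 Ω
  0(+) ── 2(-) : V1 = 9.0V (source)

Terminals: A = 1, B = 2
Nodal analysis, taking node 2 as the 0 V reference.
Source V1 fixes V_0 = 9 V.
KCL at each unknown node (sum of currents leaving = 0; resistances in Ω):
  Node 1: (V_1 - 9)/500 + (V_1 - 0)/300 = 0
Collecting terms: 0.005333 × V_1 = 0.018  =>  V_1 = 3.375 V
Power in each resistor, P = (ΔV)²/R:
  P_R1 = (9 - 3.375)²/500 = 0.06328 W
  P_R2 = (3.375 - 0)²/300 = 0.03797 W
P_total = P_R1 + P_R2 = 0.1013 W

Final answer: 0.1013 W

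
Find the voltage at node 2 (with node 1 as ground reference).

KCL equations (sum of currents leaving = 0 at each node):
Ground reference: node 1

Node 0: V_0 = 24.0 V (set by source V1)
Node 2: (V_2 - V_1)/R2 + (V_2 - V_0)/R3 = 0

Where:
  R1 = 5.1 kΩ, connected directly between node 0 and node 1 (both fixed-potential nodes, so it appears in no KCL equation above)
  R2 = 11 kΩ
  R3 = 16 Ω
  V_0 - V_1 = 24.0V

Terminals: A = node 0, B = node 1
Nodal analysis, taking node 1 as the 0 V reference.
Source V1 fixes V_0 = 24 V.
KCL at each unknown node (sum of currents leaving = 0; resistances in Ω):
  Node 2: (V_2 - 0)/11000 + (V_2 - 24)/16 = 0
Collecting terms: 0.06259 × V_2 = 1.5  =>  V_2 = 23.97 V
The requested potential is V_2 = 23.97 V.

Final answer: V_2 = 23.97 V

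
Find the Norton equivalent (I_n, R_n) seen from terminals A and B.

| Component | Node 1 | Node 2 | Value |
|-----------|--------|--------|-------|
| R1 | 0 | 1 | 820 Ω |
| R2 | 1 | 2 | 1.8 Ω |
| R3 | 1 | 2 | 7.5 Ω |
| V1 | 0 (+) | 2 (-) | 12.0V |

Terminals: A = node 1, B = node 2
Find the Thévenin equivalent first; then I_n = V_th/R_th and R_n = R_th.
Step 1 — V_th is the open-circuit voltage V_A - V_B (nothing connected across the terminals).
Nodal analysis, taking node 2 as the 0 V reference.
Source V1 fixes V_0 = 12 V.
KCL at each unknown node (sum of currents leaving = 0; resistances in Ω):
  Node 1: (V_1 - 12)/820 + (V_1 - 0)/1.8 + (V_1 - 0)/7.5 = 0
Collecting terms: 0.6901 × V_1 = 0.01463  =>  V_1 = 0.02121 V
V_th = V_1 - V_2 = 0.02121 - 0 = 0.02121 V
Step 2 — R_th: zero the source — replace V1 by a short circuit (node 2 merges into node 0) — and find the resistance seen between A (node 1) and B (node 0).
Reduce the network between node 1 (A) and node 0 (B) by series/parallel combination:
  Rp1 = R1 ‖ R2 ‖ R3 (parallel, all between nodes 0 and 1) = 1/(1/820 + 1/1.8 + 1/7.5) = 1.449 Ω
R_th = 1.449 Ω
I_n = V_th/R_th = 0.02121/1.449 = 0.01463 A, and R_n = R_th = 1.449 Ω

Final answer: I_n = 0.01463 A, R_n = 1.449 Ω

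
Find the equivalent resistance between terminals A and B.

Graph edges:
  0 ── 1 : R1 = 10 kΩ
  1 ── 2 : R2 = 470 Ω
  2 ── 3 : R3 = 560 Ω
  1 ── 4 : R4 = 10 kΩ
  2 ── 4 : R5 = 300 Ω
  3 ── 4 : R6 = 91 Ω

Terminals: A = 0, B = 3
The network is not a plain series/parallel combination. Inject a 1 A test current into terminal A (node 0) and return it from terminal B (node 3); then R_eq = V_A / (1 A).
Nodal analysis, taking node 3 as the 0 V reference.
Current source I_test pushes 1 A into node 0 and draws it out of node 3.
KCL at each unknown node (sum of currents leaving = 0; resistances in Ω):
  Node 0: (V_0 - V_1)/10000 - 1 = 0
  Node 1: (V_1 - V_0)/10000 + (V_1 - V_2)/470 + (V_1 - V_4)/10000 = 0
  Node 2: (V_2 - V_1)/470 + (V_2 - 0)/560 + (V_2 - V_4)/300 = 0
  Node 4: (V_4 - V_1)/10000 + (V_4 - V_2)/300 + (V_4 - 0)/91 = 0
Collecting terms (coefficients in siemens):
  0.0001·V_0 - 0.0001·V_1 = 1
  0.002328·V_1 - 0.0001·V_0 - 0.002128·V_2 - 0.0001·V_4 = 0
  0.007247·V_2 - 0.002128·V_1 - 0.003333·V_4 = 0
  0.01442·V_4 - 0.0001·V_1 - 0.003333·V_2 = 0
Solving these 4 simultaneous equations (Gaussian elimination) gives:
  V_0 = 10660 V, V_1 = 661.1 V, V_2 = 219.5 V, V_4 = 55.32 V
R_eq = V_0 / 1 A = 10660 Ω = 10.66 kΩ

Final answer: 10.66 kΩ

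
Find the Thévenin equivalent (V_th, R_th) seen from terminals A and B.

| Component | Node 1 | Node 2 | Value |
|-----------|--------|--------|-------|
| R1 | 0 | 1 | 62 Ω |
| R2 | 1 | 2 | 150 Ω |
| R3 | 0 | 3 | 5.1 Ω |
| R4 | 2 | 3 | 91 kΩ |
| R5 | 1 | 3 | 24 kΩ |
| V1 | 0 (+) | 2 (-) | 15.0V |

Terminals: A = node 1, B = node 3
Step 1 — V_th is the open-circuit voltage V_A - V_B (nothing connected across the terminals).
Nodal analysis, taking node 2 as the 0 V reference.
Source V1 fixes V_0 = 15 V.
KCL at each unknown node (sum of currents leaving = 0; resistances in Ω):
  Node 1: (V_1 - 15)/62 + (V_1 - 0)/150 + (V_1 - V_3)/24000 = 0
  Node 3: (V_3 - 15)/5.1 + (V_3 - 0)/91000 + (V_3 - V_1)/24000 = 0
Collecting terms (coefficients in siemens):
  0.02284·V_1 - 0.00004167·V_3 = 0.2419
  0.1961·V_3 - 0.00004167·V_1 = 2.941
Determinant D = (0.02284)(0.1961) - (-0.00004167)(-0.00004167) = 0.004479
V_1 = [(0.2419)(0.1961) - (-0.00004167)(2.941)]/D = 10.62 V
V_3 = [(0.02284)(2.941) - (0.2419)(-0.00004167)]/D = 15 V
V_th = V_1 - V_3 = 10.62 - 15 = -4.377 V
Step 2 — R_th: zero the source — replace V1 by a short circuit (node 2 merges into node 0) — and find the resistance seen between A (node 1) and B (node 3).
Reduce the network between node 1 (A) and node 3 (B) by series/parallel combination:
  Rp1 = R1 ‖ R2 (parallel, both between nodes 0 and 1) = 1/(1/62 + 1/150) = 43.87 Ω
  Rp2 = R3 ‖ R4 (parallel, both between nodes 0 and 3) = 1/(1/5.1 + 1/91000) = 5.1 Ω
  Rs1 = Rp1 + Rp2 (series, joined only at node 0) = 43.87 + 5.1 = 48.97 Ω
  Rp3 = R5 ‖ Rs1 (parallel, both between nodes 1 and 3) = 1/(1/24000 + 1/48.97) = 48.87 Ω
R_th = 48.87 Ω

Final answer: V_th = -4.377 V, R_th = 48.87 Ω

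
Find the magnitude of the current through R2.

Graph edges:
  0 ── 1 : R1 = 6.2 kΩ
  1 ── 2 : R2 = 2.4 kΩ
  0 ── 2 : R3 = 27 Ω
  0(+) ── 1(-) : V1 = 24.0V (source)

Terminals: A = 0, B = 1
Nodal analysis, taking node 1 as the 0 V reference.
Source V1 fixes V_0 = 24 V.
KCL at each unknown node (sum of currents leaving = 0; resistances in Ω):
  Node 2: (V_2 - 0)/2400 + (V_2 - 24)/27 = 0
Collecting terms: 0.03745 × V_2 = 0.8889  =>  V_2 = 23.73 V
I_R2 = (V_1 - V_2)/R2 = (0 - 23.73)/2400 = -0.009889 A
|I_R2| = 0.009889 A

Final answer: |I_R2| = 0.009889 A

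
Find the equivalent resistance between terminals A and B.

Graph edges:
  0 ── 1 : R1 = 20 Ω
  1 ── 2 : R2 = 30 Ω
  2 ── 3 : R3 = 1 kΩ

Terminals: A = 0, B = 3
Reduce the network between node 0 (A) and node 3 (B) by series/parallel combination:
  Rs1 = R1 + R2 (series, joined only at node 1) = 20 + 30 = 50 Ω
  Rs2 = R3 + Rs1 (series, joined only at node 2) = 1000 + 50 = 1050 Ω
R_eq = 1.05 kΩ

Final answer: 1.05 kΩ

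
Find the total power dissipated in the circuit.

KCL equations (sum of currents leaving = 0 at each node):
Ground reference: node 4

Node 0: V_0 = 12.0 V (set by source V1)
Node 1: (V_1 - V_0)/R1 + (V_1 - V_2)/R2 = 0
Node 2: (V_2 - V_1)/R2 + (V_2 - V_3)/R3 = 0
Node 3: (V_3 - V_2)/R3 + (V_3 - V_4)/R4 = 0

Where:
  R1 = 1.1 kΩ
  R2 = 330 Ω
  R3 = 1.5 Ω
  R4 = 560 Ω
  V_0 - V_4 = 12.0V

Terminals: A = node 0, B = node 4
Nodal analysis, taking node 4 as the 0 V reference.
Source V1 fixes V_0 = 12 V.
KCL at each unknown node (sum of currents leaving = 0; resistances in Ω):
  Node 1: (V_1 - 12)/1100 + (V_1 - V_2)/330 = 0
  Node 2: (V_2 - V_1)/330 + (V_2 - V_3)/1.5 = 0
  Node 3: (V_3 - V_2)/1.5 + (V_3 - 0)/560 = 0
Collecting terms (coefficients in siemens):
  0.003939·V_1 - 0.00303·V_2 = 0.01091
  0.6697·V_2 - 0.00303·V_1 - 0.6667·V_3 = 0
  0.6685·V_3 - 0.6667·V_2 = 0
Solving these 3 simultaneous equations (Gaussian elimination) gives:
  V_1 = 5.372 V, V_2 = 3.383 V, V_3 = 3.374 V
Power in each resistor, P = (ΔV)²/R:
  P_R1 = (12 - 5.372)²/1100 = 0.03994 W
  P_R2 = (5.372 - 3.383)²/330 = 0.01198 W
  P_R3 = (3.383 - 3.374)²/1.5 = 0.00005446 W
  P_R4 = (3.374 - 0)²/560 = 0.02033 W
P_total = P_R1 + P_R2 + P_R3 + P_R4 = 0.07231 W

Final answer: 0.07231 W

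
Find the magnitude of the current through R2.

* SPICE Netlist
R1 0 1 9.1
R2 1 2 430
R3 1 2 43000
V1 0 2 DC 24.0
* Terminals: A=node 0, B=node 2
Nodal analysis, taking node 2 as the 0 V reference.
Source V1 fixes V_0 = 24 V.
KCL at each unknown node (sum of currents leaving = 0; resistances in Ω):
  Node 1: (V_1 - 24)/9.1 + (V_1 - 0)/430 + (V_1 - 0)/43000 = 0
Collecting terms: 0.1122 × V_1 = 2.637  =>  V_1 = 23.5 V
I_R2 = (V_1 - V_2)/R2 = (23.5 - 0)/430 = 0.05465 A
|I_R2| = 0.05465 A

Final answer: |I_R2| = 0.05465 A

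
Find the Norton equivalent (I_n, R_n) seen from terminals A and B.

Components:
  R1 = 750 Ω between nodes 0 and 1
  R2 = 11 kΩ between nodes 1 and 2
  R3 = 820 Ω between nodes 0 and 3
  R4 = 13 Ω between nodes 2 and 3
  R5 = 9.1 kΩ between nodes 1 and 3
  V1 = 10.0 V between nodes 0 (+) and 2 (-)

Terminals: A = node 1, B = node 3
Find the Thévenin equivalent first; then I_n = V_th/R_th and R_n = R_th.
Step 1 — V_th is the open-circuit voltage V_A - V_B (nothing connected across the terminals).
Nodal analysis, taking node 2 as the 0 V reference.
Source V1 fixes V_0 = 10 V.
KCL at each unknown node (sum of currents leaving = 0; resistances in Ω):
  Node 1: (V_1 - 10)/750 + (V_1 - 0)/11000 + (V_1 - V_3)/9100 = 0
  Node 3: (V_3 - 10)/820 + (V_3 - 0)/13 + (V_3 - V_1)/9100 = 0
Collecting terms (coefficients in siemens):
  0.001534·V_1 - 0.0001099·V_3 = 0.01333
  0.07825·V_3 - 0.0001099·V_1 = 0.0122
Determinant D = (0.001534)(0.07825) - (-0.0001099)(-0.0001099) = 0.00012
V_1 = [(0.01333)(0.07825) - (-0.0001099)(0.0122)]/D = 8.703 V
V_3 = [(0.001534)(0.0122) - (0.01333)(-0.0001099)]/D = 0.1681 V
V_th = V_1 - V_3 = 8.703 - 0.1681 = 8.535 V
Step 2 — R_th: zero the source — replace V1 by a short circuit (node 2 merges into node 0) — and find the resistance seen between A (node 1) and B (node 3).
Reduce the network between node 1 (A) and node 3 (B) by series/parallel combination:
  Rp1 = R1 ‖ R2 (parallel, both between nodes 0 and 1) = 1/(1/750 + 1/11000) = 702.1 Ω
  Rp2 = R3 ‖ R4 (parallel, both between nodes 0 and 3) = 1/(1/820 + 1/13) = 12.8 Ω
  Rs1 = Rp1 + Rp2 (series, joined only at node 0) = 702.1 + 12.8 = 714.9 Ω
  Rp3 = R5 ‖ Rs1 (parallel, both between nodes 1 and 3) = 1/(1/9100 + 1/714.9) = 662.8 Ω
R_th = 662.8 Ω
I_n = V_th/R_th = 8.535/662.8 = 0.01288 A, and R_n = R_th = 662.8 Ω

Final answer: I_n = 0.01288 A, R_n = 662.8 Ω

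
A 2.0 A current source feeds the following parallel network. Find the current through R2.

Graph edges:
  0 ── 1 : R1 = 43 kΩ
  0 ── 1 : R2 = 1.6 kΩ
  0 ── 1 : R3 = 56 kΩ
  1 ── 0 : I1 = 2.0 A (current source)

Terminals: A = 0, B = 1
All resistors sit directly between nodes 0 and 1, so they are in parallel and share one voltage V; the full source current 2 A splits among them.
1/R_par = 1/43000 + 1/1600 + 1/56000 = 0.0006661 S  =>  R_par = 1501 Ω
V = I × R_par = 2 × 1501 = 3002 V
I_R2 = V/R2 = 3002/1600 = 1.877 A

Final answer: 1.877 A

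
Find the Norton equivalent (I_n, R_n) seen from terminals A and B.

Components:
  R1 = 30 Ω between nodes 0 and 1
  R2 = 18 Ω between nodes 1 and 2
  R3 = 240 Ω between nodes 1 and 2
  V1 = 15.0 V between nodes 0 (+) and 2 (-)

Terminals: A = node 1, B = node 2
Find the Thévenin equivalent first; then I_n = V_th/R_th and R_n = R_th.
Step 1 — V_th is the open-circuit voltage V_A - V_B (nothing connected across the terminals).
Nodal analysis, taking node 2 as the 0 V reference.
Source V1 fixes V_0 = 15 V.
KCL at each unknown node (sum of currents leaving = 0; resistances in Ω):
  Node 1: (V_1 - 15)/30 + (V_1 - 0)/18 + (V_1 - 0)/240 = 0
Collecting terms: 0.09306 × V_1 = 0.5  =>  V_1 = 5.373 V
V_th = V_1 - V_2 = 5.373 - 0 = 5.373 V
Step 2 — R_th: zero the source — replace V1 by a short circuit (node 2 merges into node 0) — and find the resistance seen between A (node 1) and B (node 0).
Reduce the network between node 1 (A) and node 0 (B) by series/parallel combination:
  Rp1 = R1 ‖ R2 ‖ R3 (parallel, all between nodes 0 and 1) = 1/(1/30 + 1/18 + 1/240) = 10.75 Ω
R_th = 10.75 Ω
I_n = V_th/R_th = 5.373/10.75 = 0.5 A, and R_n = R_th = 10.75 Ω

Final answer: I_n = 0.5 A, R_n = 10.75 Ω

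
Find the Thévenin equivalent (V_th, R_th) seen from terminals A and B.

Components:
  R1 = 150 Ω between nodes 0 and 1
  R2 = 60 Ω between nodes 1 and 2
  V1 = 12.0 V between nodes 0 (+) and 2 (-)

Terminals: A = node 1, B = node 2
Step 1 — V_th is the open-circuit voltage V_A - V_B (nothing connected across the terminals).
Nodal analysis, taking node 2 as the 0 V reference.
Source V1 fixes V_0 = 12 V.
KCL at each unknown node (sum of currents leaving = 0; resistances in Ω):
  Node 1: (V_1 - 12)/150 + (V_1 - 0)/60 = 0
Collecting terms: 0.02333 × V_1 = 0.08  =>  V_1 = 3.429 V
V_th = V_1 - V_2 = 3.429 - 0 = 3.429 V
Step 2 — R_th: zero the source — replace V1 by a short circuit (node 2 merges into node 0) — and find the resistance seen between A (node 1) and B (node 0).
Reduce the network between node 1 (A) and node 0 (B) by series/parallel combination:
  Rp1 = R1 ‖ R2 (parallel, both between nodes 0 and 1) = 1/(1/150 + 1/60) = 42.86 Ω
R_th = 42.86 Ω

Final answer: V_th = 3.429 V, R_th = 42.86 Ω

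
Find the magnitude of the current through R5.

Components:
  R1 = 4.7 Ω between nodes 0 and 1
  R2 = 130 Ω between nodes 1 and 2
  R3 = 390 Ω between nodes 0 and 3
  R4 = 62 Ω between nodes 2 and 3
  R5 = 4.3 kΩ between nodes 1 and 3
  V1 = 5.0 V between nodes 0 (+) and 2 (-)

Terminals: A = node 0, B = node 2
Nodal analysis, taking node 2 as the 0 V reference.
Source V1 fixes V_0 = 5 V.
KCL at each unknown node (sum of currents leaving = 0; resistances in Ω):
  Node 1: (V_1 - 5)/4.7 + (V_1 - 0)/130 + (V_1 - V_3)/4300 = 0
  Node 3: (V_3 - 5)/390 + (V_3 - 0)/62 + (V_3 - V_1)/4300 = 0
Collecting terms (coefficients in siemens):
  0.2207·V_1 - 0.0002326·V_3 = 1.064
  0.01893·V_3 - 0.0002326·V_1 = 0.01282
Determinant D = (0.2207)(0.01893) - (-0.0002326)(-0.0002326) = 0.004177
V_1 = [(1.064)(0.01893) - (-0.0002326)(0.01282)]/D = 4.821 V
V_3 = [(0.2207)(0.01282) - (1.064)(-0.0002326)]/D = 0.7367 V
I_R5 = (V_1 - V_3)/R5 = (4.821 - 0.7367)/4300 = 0.0009499 A
|I_R5| = 0.0009499 A

Final answer: |I_R5| = 0.0009499 A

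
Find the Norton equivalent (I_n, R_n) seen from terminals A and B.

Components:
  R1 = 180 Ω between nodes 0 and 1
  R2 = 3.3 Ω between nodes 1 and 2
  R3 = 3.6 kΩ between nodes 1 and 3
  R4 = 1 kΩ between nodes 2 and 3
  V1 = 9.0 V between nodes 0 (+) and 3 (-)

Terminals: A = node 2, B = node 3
Find the Thévenin equivalent first; then I_n = V_th/R_th and R_n = R_th.
Step 1 — V_th is the open-circuit voltage V_A - V_B (nothing connected across the terminals).
Nodal analysis, taking node 3 as the 0 V reference.
Source V1 fixes V_0 = 9 V.
KCL at each unknown node (sum of currents leaving = 0; resistances in Ω):
  Node 1: (V_1 - 9)/180 + (V_1 - V_2)/3.3 + (V_1 - 0)/3600 = 0
  Node 2: (V_2 - V_1)/3.3 + (V_2 - 0)/1000 = 0
Collecting terms (coefficients in siemens):
  0.3089·V_1 - 0.303·V_2 = 0.05
  0.304·V_2 - 0.303·V_1 = 0
Determinant D = (0.3089)(0.304) - (-0.303)(-0.303) = 0.002077
V_1 = [(0.05)(0.304) - (-0.303)(0)]/D = 7.321 V
V_2 = [(0.3089)(0) - (0.05)(-0.303)]/D = 7.297 V
V_th = V_2 - V_3 = 7.297 - 0 = 7.297 V
Step 2 — R_th: zero the source — replace V1 by a short circuit (node 3 merges into node 0) — and find the resistance seen between A (node 2) and B (node 0).
Reduce the network between node 2 (A) and node 0 (B) by series/parallel combination:
  Rp1 = R1 ‖ R3 (parallel, both between nodes 0 and 1) = 1/(1/180 + 1/3600) = 171.4 Ω
  Rs1 = R2 + Rp1 (series, joined only at node 1) = 3.3 + 171.4 = 174.7 Ω
  Rp2 = R4 ‖ Rs1 (parallel, both between nodes 0 and 2) = 1/(1/1000 + 1/174.7) = 148.7 Ω
R_th = 148.7 Ω
I_n = V_th/R_th = 7.297/148.7 = 0.04906 A, and R_n = R_th = 148.7 Ω

Final answer: I_n = 0.04906 A, R_n = 148.7 Ω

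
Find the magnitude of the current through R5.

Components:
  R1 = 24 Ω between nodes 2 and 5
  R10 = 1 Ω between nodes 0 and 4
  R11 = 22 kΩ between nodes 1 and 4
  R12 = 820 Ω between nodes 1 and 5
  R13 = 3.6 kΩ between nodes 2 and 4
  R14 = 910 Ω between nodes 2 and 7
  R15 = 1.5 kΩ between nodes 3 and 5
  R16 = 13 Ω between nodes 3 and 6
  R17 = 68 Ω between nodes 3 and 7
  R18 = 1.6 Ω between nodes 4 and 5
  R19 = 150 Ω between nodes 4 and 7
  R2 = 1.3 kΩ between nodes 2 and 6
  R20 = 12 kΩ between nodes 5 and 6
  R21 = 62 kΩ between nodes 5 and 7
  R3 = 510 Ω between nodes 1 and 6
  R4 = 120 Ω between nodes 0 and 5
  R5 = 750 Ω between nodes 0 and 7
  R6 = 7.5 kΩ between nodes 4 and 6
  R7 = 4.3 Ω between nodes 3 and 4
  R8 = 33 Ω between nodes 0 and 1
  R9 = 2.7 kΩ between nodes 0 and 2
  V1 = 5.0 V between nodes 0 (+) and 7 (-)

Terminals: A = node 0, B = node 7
Nodal analysis, taking node 7 as the 0 V reference.
Source V1 fixes V_0 = 5 V.
KCL at each unknown node (sum of currents leaving = 0; resistances in Ω):
  Node 1: (V_1 - V_6)/510 + (V_1 - 5)/33 + (V_1 - V_4)/22000 + (V_1 - V_5)/820 = 0
  Node 2: (V_2 - V_5)/24 + (V_2 - V_6)/1300 + (V_2 - 5)/2700 + (V_2 - V_4)/3600 + (V_2 - 0)/910 = 0
  Node 3: (V_3 - V_4)/4.3 + (V_3 - V_5)/1500 + (V_3 - V_6)/13 + (V_3 - 0)/68 = 0
  Node 4: (V_4 - V_6)/7500 + (V_4 - V_3)/4.3 + (V_4 - 5)/1 + (V_4 - V_1)/22000 + (V_4 - V_2)/3600 + (V_4 - V_5)/1.6 + (V_4 - 0)/150 = 0
  Node 5: (V_5 - V_2)/24 + (V_5 - 5)/120 + (V_5 - V_1)/820 + (V_5 - V_3)/1500 + (V_5 - V_4)/1.6 + (V_5 - V_6)/12000 + (V_5 - 0)/62000 = 0
  Node 6: (V_6 - V_2)/1300 + (V_6 - V_1)/510 + (V_6 - V_4)/7500 + (V_6 - V_3)/13 + (V_6 - V_5)/12000 = 0
Collecting terms (coefficients in siemens):
  0.03353·V_1 - 0.00004545·V_4 - 0.00122·V_5 - 0.001961·V_6 = 0.1515
  0.04418·V_2 - 0.0002778·V_4 - 0.04167·V_5 - 0.0007692·V_6 = 0.001852
  0.3249·V_3 - 0.2326·V_4 - 0.0006667·V_5 - 0.07692·V_6 = 0
  1.865·V_4 - 0.00004545·V_1 - 0.0002778·V_2 - 0.2326·V_3 - 0.625·V_5 - 0.0001333·V_6 = 5
  0.677·V_5 - 0.00122·V_1 - 0.04167·V_2 - 0.0006667·V_3 - 0.625·V_4 - 0.00008333·V_6 = 0.04167
  0.07987·V_6 - 0.001961·V_1 - 0.0007692·V_2 - 0.07692·V_3 - 0.0001333·V_4 - 0.00008333·V_5 = 0
Solving these 6 simultaneous equations (Gaussian elimination) gives:
  V_1 = 4.974 V, V_2 = 4.764 V, V_3 = 4.609 V, V_4 = 4.896 V
  V_5 = 4.889 V, V_6 = 4.62 V
I_R5 = (V_0 - V_7)/R5 = (5 - 0)/750 = 0.006667 A
|I_R5| = 0.006667 A

Final answer: |I_R5| = 0.006667 A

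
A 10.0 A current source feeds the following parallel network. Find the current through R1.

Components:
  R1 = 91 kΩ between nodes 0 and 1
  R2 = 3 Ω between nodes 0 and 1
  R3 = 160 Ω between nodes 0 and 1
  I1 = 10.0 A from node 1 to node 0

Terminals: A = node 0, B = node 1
All resistors sit directly between nodes 0 and 1, so they are in parallel and share one voltage V; the full source current 10 A splits among them.
1/R_par = 1/91000 + 1/3 + 1/160 = 0.3396 S  =>  R_par = 2.945 Ω
V = I × R_par = 10 × 2.945 = 29.45 V
I_R1 = V/R1 = 29.45/91000 = 0.0003236 A

Final answer: 0.0003236 A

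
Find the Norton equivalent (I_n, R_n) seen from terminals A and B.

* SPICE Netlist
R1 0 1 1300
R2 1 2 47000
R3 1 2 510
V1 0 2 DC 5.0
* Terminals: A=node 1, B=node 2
Find the Thévenin equivalent first; then I_n = V_th/R_th and R_n = R_th.
Step 1 — V_th is the open-circuit voltage V_A - V_B (nothing connected across the terminals).
Nodal analysis, taking node 2 as the 0 V reference.
Source V1 fixes V_0 = 5 V.
KCL at each unknown node (sum of currents leaving = 0; resistances in Ω):
  Node 1: (V_1 - 5)/1300 + (V_1 - 0)/47000 + (V_1 - 0)/510 = 0
Collecting terms: 0.002751 × V_1 = 0.003846  =>  V_1 = 1.398 V
V_th = V_1 - V_2 = 1.398 - 0 = 1.398 V
Step 2 — R_th: zero the source — replace V1 by a short circuit (node 2 merges into node 0) — and find the resistance seen between A (node 1) and B (node 0).
Reduce the network between node 1 (A) and node 0 (B) by series/parallel combination:
  Rp1 = R1 ‖ R2 ‖ R3 (parallel, all between nodes 0 and 1) = 1/(1/1300 + 1/47000 + 1/510) = 363.5 Ω
R_th = 363.5 Ω
I_n = V_th/R_th = 1.398/363.5 = 0.003846 A, and R_n = R_th = 363.5 Ω

Final answer: I_n = 0.003846 A, R_n = 363.5 Ω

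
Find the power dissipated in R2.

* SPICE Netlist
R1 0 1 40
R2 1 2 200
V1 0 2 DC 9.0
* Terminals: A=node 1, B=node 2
Nodal analysis, taking node 2 as the 0 V reference.
Source V1 fixes V_0 = 9 V.
KCL at each unknown node (sum of currents leaving = 0; resistances in Ω):
  Node 1: (V_1 - 9)/40 + (V_1 - 0)/200 = 0
Collecting terms: 0.03 × V_1 = 0.225  =>  V_1 = 7.5 V
I_R2 = (V_1 - V_2)/R2 = (7.5 - 0)/200 = 0.0375 A
P_R2 = I_R2² × R2 = (0.0375)² × 200 = 0.2812 W

Final answer: 0.2812 W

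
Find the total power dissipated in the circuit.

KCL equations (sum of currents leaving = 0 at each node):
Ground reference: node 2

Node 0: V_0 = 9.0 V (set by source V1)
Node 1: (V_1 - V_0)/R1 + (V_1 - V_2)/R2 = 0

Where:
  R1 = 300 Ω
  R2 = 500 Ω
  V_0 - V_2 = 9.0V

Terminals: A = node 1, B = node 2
Nodal analysis, taking node 2 as the 0 V reference.
Source V1 fixes V_0 = 9 V.
KCL at each unknown node (sum of currents leaving = 0; resistances in Ω):
  Node 1: (V_1 - 9)/300 + (V_1 - 0)/500 = 0
Collecting terms: 0.005333 × V_1 = 0.03  =>  V_1 = 5.625 V
Power in each resistor, P = (ΔV)²/R:
  P_R1 = (9 - 5.625)²/300 = 0.03797 W
  P_R2 = (5.625 - 0)²/500 = 0.06328 W
P_total = P_R1 + P_R2 = 0.1013 W

Final answer: 0.1013 W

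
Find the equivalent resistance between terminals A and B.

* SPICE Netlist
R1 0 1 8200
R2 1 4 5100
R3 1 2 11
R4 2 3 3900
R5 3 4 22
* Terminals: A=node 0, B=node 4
Reduce the network between node 0 (A) and node 4 (B) by series/parallel combination:
  Rs1 = R3 + R4 (series, joined only at node 2) = 11 + 3900 = 3911 Ω
  Rs2 = R5 + Rs1 (series, joined only at node 3) = 22 + 3911 = 3933 Ω
  Rp1 = R2 ‖ Rs2 (parallel, both between nodes 1 and 4) = 1/(1/5100 + 1/3933) = 2221 Ω
  Rs3 = R1 + Rp1 (series, joined only at node 1) = 8200 + 2221 = 10420 Ω
R_eq = 10.42 kΩ

Final answer: 10.42 kΩ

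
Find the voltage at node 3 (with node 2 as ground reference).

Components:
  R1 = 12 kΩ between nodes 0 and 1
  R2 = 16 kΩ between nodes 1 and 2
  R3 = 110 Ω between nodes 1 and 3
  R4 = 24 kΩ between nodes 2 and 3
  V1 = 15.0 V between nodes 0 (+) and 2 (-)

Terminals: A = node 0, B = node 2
Nodal analysis, taking node 2 as the 0 V reference.
Source V1 fixes V_0 = 15 V.
KCL at each unknown node (sum of currents leaving = 0; resistances in Ω):
  Node 1: (V_1 - 15)/12000 + (V_1 - 0)/16000 + (V_1 - V_3)/110 = 0
  Node 3: (V_3 - V_1)/110 + (V_3 - 0)/24000 = 0
Collecting terms (coefficients in siemens):
  0.009237·V_1 - 0.009091·V_3 = 0.00125
  0.009133·V_3 - 0.009091·V_1 = 0
Determinant D = (0.009237)(0.009133) - (-0.009091)(-0.009091) = 0.000001711
V_1 = [(0.00125)(0.009133) - (-0.009091)(0)]/D = 6.673 V
V_3 = [(0.009237)(0) - (0.00125)(-0.009091)]/D = 6.643 V
The requested potential is V_3 = 6.643 V.

Final answer: V_3 = 6.643 V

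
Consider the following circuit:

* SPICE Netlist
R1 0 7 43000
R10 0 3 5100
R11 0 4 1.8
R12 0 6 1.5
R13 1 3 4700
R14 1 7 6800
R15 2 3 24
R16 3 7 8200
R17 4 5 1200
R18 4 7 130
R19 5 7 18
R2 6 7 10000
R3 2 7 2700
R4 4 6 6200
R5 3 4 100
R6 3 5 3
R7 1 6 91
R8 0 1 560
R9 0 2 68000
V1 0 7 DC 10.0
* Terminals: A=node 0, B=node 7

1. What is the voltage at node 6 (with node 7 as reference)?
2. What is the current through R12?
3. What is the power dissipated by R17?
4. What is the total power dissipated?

Nodal analysis, taking node 7 as the 0 V reference.
Source V1 fixes V_0 = 10 V.
KCL at each unknown node (sum of currents leaving = 0; resistances in Ω):
  Node 1: (V_1 - V_6)/91 + (V_1 - 10)/560 + (V_1 - V_3)/4700 + (V_1 - 0)/6800 = 0
  Node 2: (V_2 - 0)/2700 + (V_2 - 10)/68000 + (V_2 - V_3)/24 = 0
  Node 3: (V_3 - V_4)/100 + (V_3 - V_5)/3 + (V_3 - 10)/5100 + (V_3 - V_1)/4700 + (V_3 - V_2)/24 + (V_3 - 0)/8200 = 0
  Node 4: (V_4 - V_6)/6200 + (V_4 - V_3)/100 + (V_4 - 10)/1.8 + (V_4 - V_5)/1200 + (V_4 - 0)/130 = 0
  Node 5: (V_5 - V_3)/3 + (V_5 - V_4)/1200 + (V_5 - 0)/18 = 0
  Node 6: (V_6 - 0)/10000 + (V_6 - V_4)/6200 + (V_6 - V_1)/91 + (V_6 - 10)/1.5 = 0
Collecting terms (coefficients in siemens):
  0.01313·V_1 - 0.0002128·V_3 - 0.01099·V_6 = 0.01786
  0.04205·V_2 - 0.04167·V_3 = 0.0001471
  0.3855·V_3 - 0.0002128·V_1 - 0.04167·V_2 - 0.01·V_4 - 0.3333·V_5 = 0.001961
  0.5742·V_4 - 0.01·V_3 - 0.0008333·V_5 - 0.0001613·V_6 = 5.556
  0.3897·V_5 - 0.3333·V_3 - 0.0008333·V_4 = 0
  0.6779·V_6 - 0.01099·V_1 - 0.0001613·V_4 = 6.667
Solving these 6 simultaneous equations (Gaussian elimination) gives:
  V_1 = 9.751 V, V_2 = 1.817 V, V_3 = 1.83 V, V_4 = 9.712 V
  V_5 = 1.586 V, V_6 = 9.994 V
Part 1:
  Read off the nodal solution: V_6 = 9.994 V
Part 2:
  I_R12 = (V_0 - V_6)/R12 = (10 - 9.994)/1.5 = 0.00372 A
  Magnitude: I_R12 = 0.00372 A
Part 3:
  I_R17 = (V_4 - V_5)/R17 = (9.712 - 1.586)/1200 = 0.006771 A
  P_R17 = I_R17² × R17 = (0.006771)² × 1200 = 0.05502 W
Part 4:
  Power in each resistor, P = (ΔV)²/R:
    P_R1 = (10 - 0)²/43000 = 0.002326 W
    P_R2 = (9.994 - 0)²/10000 = 0.009989 W
    P_R3 = (1.817 - 0)²/2700 = 0.001222 W
    P_R4 = (9.712 - 9.994)²/6200 = 0.00001291 W
    P_R5 = (1.83 - 9.712)²/100 = 0.6212 W
    P_R6 = (1.83 - 1.586)²/3 = 0.01984 W
    P_R7 = (9.751 - 9.994)²/91 = 0.000651 W
    P_R8 = (10 - 9.751)²/560 = 0.0001107 W
    P_R9 = (10 - 1.817)²/68000 = 0.0009848 W
    P_R10 = (10 - 1.83)²/5100 = 0.01309 W
    P_R11 = (10 - 9.712)²/1.8 = 0.04622 W
    P_R12 = (10 - 9.994)²/1.5 = 0.00002076 W
    P_R13 = (9.751 - 1.83)²/4700 = 0.01335 W
    P_R14 = (9.751 - 0)²/6800 = 0.01398 W
    P_R15 = (1.817 - 1.83)²/24 = 0.000007325 W
    P_R16 = (1.83 - 0)²/8200 = 0.0004083 W
    P_R17 = (9.712 - 1.586)²/1200 = 0.05502 W
    P_R18 = (9.712 - 0)²/130 = 0.7255 W
    P_R19 = (1.586 - 0)²/18 = 0.1397 W
  P_total = P_R1 + P_R2 + P_R3 + P_R4 + P_R5 + P_R6 + P_R7 + P_R8 + P_R9 + P_R10 + P_R11 + P_R12 + P_R13 + P_R14 + P_R15 + P_R16 + P_R17 + P_R18 + P_R19 = 1.664 W

Final answers:
1. V_6 = 9.994 V
2. I_R12 = 0.00372 A
3. P_R17 = 0.05502 W
4. P_total = 1.664 W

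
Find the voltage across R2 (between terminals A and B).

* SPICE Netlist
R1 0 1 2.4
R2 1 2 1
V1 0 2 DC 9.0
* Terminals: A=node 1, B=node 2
R1 and R2 are in series across V1 (node 0 → node 1 → node 2), and the output A–B is taken across R2, so this is a voltage divider.
Series current: I = V1/(R1 + R2) = 9/(2.4 + 1) = 9/3.4 = 2.647 A
V_R2 = I × R2 = V1 × R2/(R1 + R2) = 9 × 1/3.4 = 2.647 V

Final answer: 2.647 V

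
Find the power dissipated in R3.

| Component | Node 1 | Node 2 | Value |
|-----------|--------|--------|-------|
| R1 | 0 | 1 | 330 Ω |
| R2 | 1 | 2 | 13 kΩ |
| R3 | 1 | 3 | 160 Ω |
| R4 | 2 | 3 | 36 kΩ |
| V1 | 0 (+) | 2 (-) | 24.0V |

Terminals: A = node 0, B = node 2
Nodal analysis, taking node 2 as the 0 V reference.
Source V1 fixes V_0 = 24 V.
KCL at each unknown node (sum of currents leaving = 0; resistances in Ω):
  Node 1: (V_1 - 24)/330 + (V_1 - 0)/13000 + (V_1 - V_3)/160 = 0
  Node 3: (V_3 - V_1)/160 + (V_3 - 0)/36000 = 0
Collecting terms (coefficients in siemens):
  0.009357·V_1 - 0.00625·V_3 = 0.07273
  0.006278·V_3 - 0.00625·V_1 = 0
Determinant D = (0.009357)(0.006278) - (-0.00625)(-0.00625) = 0.00001968
V_1 = [(0.07273)(0.006278) - (-0.00625)(0)]/D = 23.2 V
V_3 = [(0.009357)(0) - (0.07273)(-0.00625)]/D = 23.1 V
I_R3 = (V_1 - V_3)/R3 = (23.2 - 23.1)/160 = 0.0006416 A
P_R3 = I_R3² × R3 = (0.0006416)² × 160 = 0.00006586 W

Final answer: 6.586e-05 W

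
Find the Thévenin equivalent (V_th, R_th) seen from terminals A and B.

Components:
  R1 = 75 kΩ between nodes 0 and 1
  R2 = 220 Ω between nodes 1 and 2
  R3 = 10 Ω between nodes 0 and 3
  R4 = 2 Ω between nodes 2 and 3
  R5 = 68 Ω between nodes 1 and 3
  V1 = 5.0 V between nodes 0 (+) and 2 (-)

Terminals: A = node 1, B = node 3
Step 1 — V_th is the open-circuit voltage V_A - V_B (nothing connected across the terminals).
Nodal analysis, taking node 2 as the 0 V reference.
Source V1 fixes V_0 = 5 V.
KCL at each unknown node (sum of currents leaving = 0; resistances in Ω):
  Node 1: (V_1 - 5)/75000 + (V_1 - 0)/220 + (V_1 - V_3)/68 = 0
  Node 3: (V_3 - 5)/10 + (V_3 - 0)/2 + (V_3 - V_1)/68 = 0
Collecting terms (coefficients in siemens):
  0.01926·V_1 - 0.01471·V_3 = 0.00006667
  0.6147·V_3 - 0.01471·V_1 = 0.5
Determinant D = (0.01926)(0.6147) - (-0.01471)(-0.01471) = 0.01163
V_1 = [(0.00006667)(0.6147) - (-0.01471)(0.5)]/D = 0.636 V
V_3 = [(0.01926)(0.5) - (0.00006667)(-0.01471)]/D = 0.8286 V
V_th = V_1 - V_3 = 0.636 - 0.8286 = -0.1926 V
Step 2 — R_th: zero the source — replace V1 by a short circuit (node 2 merges into node 0) — and find the resistance seen between A (node 1) and B (node 3).
Reduce the network between node 1 (A) and node 3 (B) by series/parallel combination:
  Rp1 = R1 ‖ R2 (parallel, both between nodes 0 and 1) = 1/(1/75000 + 1/220) = 219.4 Ω
  Rp2 = R3 ‖ R4 (parallel, both between nodes 0 and 3) = 1/(1/10 + 1/2) = 1.667 Ω
  Rs1 = Rp1 + Rp2 (series, joined only at node 0) = 219.4 + 1.667 = 221 Ω
  Rp3 = R5 ‖ Rs1 (parallel, both between nodes 1 and 3) = 1/(1/68 + 1/221) = 52 Ω
R_th = 52 Ω

Final answer: V_th = -0.1926 V, R_th = 52 Ω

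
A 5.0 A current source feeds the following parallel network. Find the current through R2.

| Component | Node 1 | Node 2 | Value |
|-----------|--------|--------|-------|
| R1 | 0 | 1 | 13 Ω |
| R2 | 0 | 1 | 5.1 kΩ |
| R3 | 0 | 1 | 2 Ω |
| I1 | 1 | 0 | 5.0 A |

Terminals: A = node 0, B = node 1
All resistors sit directly between nodes 0 and 1, so they are in parallel and share one voltage V; the full source current 5 A splits among them.
1/R_par = 1/13 + 1/5100 + 1/2 = 0.5771 S  =>  R_par = 1.733 Ω
V = I × R_par = 5 × 1.733 = 8.664 V
I_R2 = V/R2 = 8.664/5100 = 0.001699 A

Final answer: 0.001699 A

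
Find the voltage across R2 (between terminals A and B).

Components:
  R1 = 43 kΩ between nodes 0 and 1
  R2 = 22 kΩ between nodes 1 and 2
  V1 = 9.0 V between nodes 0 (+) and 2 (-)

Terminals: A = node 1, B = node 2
R1 and R2 are in series across V1 (node 0 → node 1 → node 2), and the output A–B is taken across R2, so this is a voltage divider.
Series current: I = V1/(R1 + R2) = 9/(43000 + 22000) = 9/65000 = 0.0001385 A
V_R2 = I × R2 = V1 × R2/(R1 + R2) = 9 × 22000/65000 = 3.046 V

Final answer: 3.046 V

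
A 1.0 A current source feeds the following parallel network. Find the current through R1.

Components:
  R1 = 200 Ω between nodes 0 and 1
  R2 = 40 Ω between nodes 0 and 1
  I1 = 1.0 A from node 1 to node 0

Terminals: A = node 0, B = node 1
All resistors sit directly between nodes 0 and 1, so they are in parallel and share one voltage V; the full source current 1 A splits among them.
1/R_par = 1/200 + 1/40 = 0.03 S  =>  R_par = 33.33 Ω
V = I × R_par = 1 × 33.33 = 33.33 V
I_R1 = V/R1 = 33.33/200 = 0.1667 A

Final answer: 0.1667 A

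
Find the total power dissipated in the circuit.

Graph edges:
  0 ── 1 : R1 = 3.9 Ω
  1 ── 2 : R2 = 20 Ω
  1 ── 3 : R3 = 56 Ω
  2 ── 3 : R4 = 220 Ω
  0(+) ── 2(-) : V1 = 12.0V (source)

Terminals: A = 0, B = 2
Nodal analysis, taking node 2 as the 0 V reference.
Source V1 fixes V_0 = 12 V.
KCL at each unknown node (sum of currents leaving = 0; resistances in Ω):
  Node 1: (V_1 - 12)/3.9 + (V_1 - 0)/20 + (V_1 - V_3)/56 = 0
  Node 3: (V_3 - V_1)/56 + (V_3 - 0)/220 = 0
Collecting terms (coefficients in siemens):
  0.3243·V_1 - 0.01786·V_3 = 3.077
  0.0224·V_3 - 0.01786·V_1 = 0
Determinant D = (0.3243)(0.0224) - (-0.01786)(-0.01786) = 0.006946
V_1 = [(3.077)(0.0224) - (-0.01786)(0)]/D = 9.924 V
V_3 = [(0.3243)(0) - (3.077)(-0.01786)]/D = 7.911 V
Power in each resistor, P = (ΔV)²/R:
  P_R1 = (12 - 9.924)²/3.9 = 1.105 W
  P_R2 = (9.924 - 0)²/20 = 4.925 W
  P_R3 = (9.924 - 7.911)²/56 = 0.07241 W
  P_R4 = (0 - 7.911)²/220 = 0.2845 W
P_total = P_R1 + P_R2 + P_R3 + P_R4 = 6.386 W

Final answer: 6.386 W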